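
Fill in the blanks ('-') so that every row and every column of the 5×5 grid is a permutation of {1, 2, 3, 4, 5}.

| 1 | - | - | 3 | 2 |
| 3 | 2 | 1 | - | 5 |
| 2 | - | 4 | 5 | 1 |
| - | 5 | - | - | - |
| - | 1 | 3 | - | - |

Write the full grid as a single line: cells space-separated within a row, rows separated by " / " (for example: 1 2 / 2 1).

1 4 5 3 2 / 3 2 1 4 5 / 2 3 4 5 1 / 4 5 2 1 3 / 5 1 3 2 4

(r1,c2): row 1 has {1,2,3}; column 2 has {1,2,5}, so it must be 4.
(r1,c3): row 1 has {1,2,3,4}; column 3 has {1,3,4}, so it must be 5.
(r2,c4): row 2 has {1,2,3,5}; column 4 has {3,5}, so it must be 4.
(r3,c2): row 3 has {1,2,4,5}; column 2 has {1,2,4,5}, so it must be 3.
(r4,c1): row 4 has {5}; column 1 has {1,2,3}, so it must be 4.
(r4,c3): row 4 has {4,5}; column 3 has {1,3,4,5}, so it must be 2.
(r4,c4): row 4 has {2,4,5}; column 4 has {3,4,5}, so it must be 1.
(r4,c5): row 4 has {1,2,4,5}; column 5 has {1,2,5}, so it must be 3.
(r5,c1): row 5 has {1,3}; column 1 has {1,2,3,4}, so it must be 5.
(r5,c4): row 5 has {1,3,5}; column 4 has {1,3,4,5}, so it must be 2.
(r5,c5): row 5 has {1,2,3,5}; column 5 has {1,2,3,5}, so it must be 4.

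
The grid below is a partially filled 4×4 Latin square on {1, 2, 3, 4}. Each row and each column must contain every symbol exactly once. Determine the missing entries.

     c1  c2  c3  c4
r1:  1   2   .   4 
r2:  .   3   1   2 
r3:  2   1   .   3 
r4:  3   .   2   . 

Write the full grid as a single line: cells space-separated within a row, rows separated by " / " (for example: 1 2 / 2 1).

1 2 3 4 / 4 3 1 2 / 2 1 4 3 / 3 4 2 1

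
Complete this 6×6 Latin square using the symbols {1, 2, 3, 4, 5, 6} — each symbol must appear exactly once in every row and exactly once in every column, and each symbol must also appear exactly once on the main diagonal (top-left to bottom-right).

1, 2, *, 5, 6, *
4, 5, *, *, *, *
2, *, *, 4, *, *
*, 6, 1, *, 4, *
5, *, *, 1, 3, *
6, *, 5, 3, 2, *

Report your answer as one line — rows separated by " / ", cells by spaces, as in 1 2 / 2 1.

1 2 4 5 6 3 / 4 5 3 6 1 2 / 2 3 6 4 5 1 / 3 6 1 2 4 5 / 5 4 2 1 3 6 / 6 1 5 3 2 4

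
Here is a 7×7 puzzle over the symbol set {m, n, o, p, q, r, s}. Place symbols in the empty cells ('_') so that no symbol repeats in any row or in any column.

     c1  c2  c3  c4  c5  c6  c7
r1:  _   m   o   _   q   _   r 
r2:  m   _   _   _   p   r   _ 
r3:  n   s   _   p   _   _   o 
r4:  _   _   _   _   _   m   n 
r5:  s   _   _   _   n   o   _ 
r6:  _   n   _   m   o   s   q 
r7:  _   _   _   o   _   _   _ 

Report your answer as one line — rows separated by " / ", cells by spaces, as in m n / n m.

p m o s q n r / m o q n p r s / n s r p m q o / o p s q r m n / s q m r n o p / r n p m o s q / q r n o s p m

(r1,c1) = p
(r1,c6) = n
(r2,c7) = s
(r3,c6) = q
(r6,c1) = r
(r6,c3) = p
(r7,c1) = q
(r7,c6) = p
(r7,c7) = m
(r1,c4) = s
(r4,c1) = o
(r5,c7) = p
(r7,c2) = r
(r7,c5) = s
(r4,c5) = r
(r5,c2) = q
(r5,c4) = r
(r7,c3) = n
(r2,c2) = o
(r2,c3) = q
(r2,c4) = n
(r3,c5) = m
(r4,c2) = p
(r4,c3) = s
(r4,c4) = q
(r5,c3) = m
(r3,c3) = r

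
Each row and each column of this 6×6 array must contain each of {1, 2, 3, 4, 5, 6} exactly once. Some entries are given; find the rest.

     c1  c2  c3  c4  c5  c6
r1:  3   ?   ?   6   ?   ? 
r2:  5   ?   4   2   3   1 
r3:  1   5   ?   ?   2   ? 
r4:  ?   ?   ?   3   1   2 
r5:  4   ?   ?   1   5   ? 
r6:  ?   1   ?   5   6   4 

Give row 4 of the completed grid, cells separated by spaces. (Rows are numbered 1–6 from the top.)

6 4 5 3 1 2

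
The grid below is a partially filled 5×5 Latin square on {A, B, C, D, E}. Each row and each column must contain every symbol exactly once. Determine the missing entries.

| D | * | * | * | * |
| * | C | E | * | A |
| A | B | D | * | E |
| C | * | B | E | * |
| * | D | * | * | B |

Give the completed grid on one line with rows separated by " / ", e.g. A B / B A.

D E A B C / B C E D A / A B D C E / C A B E D / E D C A B

At row 1, column 5: row 1 has {D}; column 5 has {A,B,E}; that leaves C.
At row 2, column 1: row 2 has {A,C,E}; column 1 has {A,C,D}; that leaves B.
At row 2, column 4: row 2 has {A,B,C,E}; column 4 has {E}; that leaves D.
At row 3, column 4: row 3 has {A,B,D,E}; column 4 has {D,E}; that leaves C.
At row 4, column 2: row 4 has {B,C,E}; column 2 has {B,C,D}; that leaves A.
At row 4, column 5: row 4 has {A,B,C,E}; column 5 has {A,B,C,E}; that leaves D.
At row 5, column 1: row 5 has {B,D}; column 1 has {A,B,C,D}; that leaves E.
At row 5, column 4: row 5 has {B,D,E}; column 4 has {C,D,E}; that leaves A.
At row 1, column 2: row 1 has {C,D}; column 2 has {A,B,C,D}; that leaves E.
At row 1, column 3: row 1 has {C,D,E}; column 3 has {B,D,E}; that leaves A.
At row 1, column 4: row 1 has {A,C,D,E}; column 4 has {A,C,D,E}; that leaves B.
At row 5, column 3: row 5 has {A,B,D,E}; column 3 has {A,B,D,E}; that leaves C.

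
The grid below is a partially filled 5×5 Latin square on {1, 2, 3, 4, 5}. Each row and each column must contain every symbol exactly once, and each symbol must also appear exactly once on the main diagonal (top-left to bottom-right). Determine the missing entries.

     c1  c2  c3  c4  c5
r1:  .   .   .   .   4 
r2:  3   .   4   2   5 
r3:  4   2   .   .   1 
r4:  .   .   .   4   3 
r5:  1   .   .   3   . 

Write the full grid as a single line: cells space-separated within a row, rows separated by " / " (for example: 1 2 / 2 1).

(r2,c2) = 1
(r3,c4) = 5
(r4,c2) = 5
(r5,c2) = 4
(r5,c5) = 2
(r1,c1) = 5
(r1,c2) = 3
(r1,c4) = 1
(r3,c3) = 3
(r4,c1) = 2
(r4,c3) = 1
(r5,c3) = 5
(r1,c3) = 2

5 3 2 1 4 / 3 1 4 2 5 / 4 2 3 5 1 / 2 5 1 4 3 / 1 4 5 3 2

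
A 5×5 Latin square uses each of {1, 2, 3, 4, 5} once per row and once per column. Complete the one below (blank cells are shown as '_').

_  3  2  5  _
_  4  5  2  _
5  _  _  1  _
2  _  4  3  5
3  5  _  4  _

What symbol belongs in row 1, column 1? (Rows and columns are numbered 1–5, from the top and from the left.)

(r2,c1): row 2 has {2,4,5}; column 1 has {2,3,5}, so it must be 1.
(r2,c5): row 2 has {1,2,4,5}; column 5 has {5}, so it must be 3.
(r3,c2): row 3 has {1,5}; column 2 has {3,4,5}, so it must be 2.
(r3,c3): row 3 has {1,2,5}; column 3 has {2,4,5}, so it must be 3.
(r3,c5): row 3 has {1,2,3,5}; column 5 has {3,5}, so it must be 4.
(r4,c2): row 4 has {2,3,4,5}; column 2 has {2,3,4,5}, so it must be 1.
(r5,c3): row 5 has {3,4,5}; column 3 has {2,3,4,5}, so it must be 1.
(r5,c5): row 5 has {1,3,4,5}; column 5 has {3,4,5}, so it must be 2.
(r1,c1): row 1 has {2,3,5}; column 1 has {1,2,3,5}, so it must be 4.

4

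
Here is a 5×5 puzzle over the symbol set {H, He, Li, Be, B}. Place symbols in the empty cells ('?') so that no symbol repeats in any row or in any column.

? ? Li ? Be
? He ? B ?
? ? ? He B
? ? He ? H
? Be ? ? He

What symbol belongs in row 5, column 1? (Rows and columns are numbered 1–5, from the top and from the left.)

row 1 has {Li,Be}; column 4 has {He,B} — only H is left for (r1,c4).
row 2 has {He,B}; column 5 has {H,He,Be,B} — only Li is left for (r2,c5).
row 5 has {He,Be}; column 4 has {H,He,B} — only Li is left for (r5,c4).
row 1 has {H,Li,Be}; column 2 has {He,Be} — only B is left for (r1,c2).
row 4 has {H,He}; column 2 has {He,Be,B} — only Li is left for (r4,c2).
row 4 has {H,He,Li}; column 4 has {H,He,Li,B} — only Be is left for (r4,c4).
row 1 has {H,Li,Be,B}; column 1 is empty so far — only He is left for (r1,c1).
row 3 has {He,B}; column 2 has {He,Li,Be,B} — only H is left for (r3,c2).
row 3 has {H,He,B}; column 3 has {He,Li} — only Be is left for (r3,c3).
row 4 has {H,He,Li,Be}; column 1 has {He} — only B is left for (r4,c1).
row 5 has {He,Li,Be}; column 1 has {He,B} — only H is left for (r5,c1).

H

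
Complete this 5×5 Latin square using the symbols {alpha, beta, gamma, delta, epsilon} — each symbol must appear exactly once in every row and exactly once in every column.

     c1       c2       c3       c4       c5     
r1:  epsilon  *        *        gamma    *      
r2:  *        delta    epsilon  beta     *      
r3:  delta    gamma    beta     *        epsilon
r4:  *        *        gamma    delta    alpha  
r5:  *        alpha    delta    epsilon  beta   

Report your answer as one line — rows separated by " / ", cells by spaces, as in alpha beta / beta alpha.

epsilon beta alpha gamma delta / alpha delta epsilon beta gamma / delta gamma beta alpha epsilon / beta epsilon gamma delta alpha / gamma alpha delta epsilon beta

Cell (r1,c2): row 1 has {gamma,epsilon}; column 2 has {alpha,gamma,delta} → beta.
Cell (r1,c3): row 1 has {beta,gamma,epsilon}; column 3 has {beta,gamma,delta,epsilon} → alpha.
Cell (r1,c5): row 1 has {alpha,beta,gamma,epsilon}; column 5 has {alpha,beta,epsilon} → delta.
Cell (r2,c5): row 2 has {beta,delta,epsilon}; column 5 has {alpha,beta,delta,epsilon} → gamma.
Cell (r3,c4): row 3 has {beta,gamma,delta,epsilon}; column 4 has {beta,gamma,delta,epsilon} → alpha.
Cell (r4,c1): row 4 has {alpha,gamma,delta}; column 1 has {delta,epsilon} → beta.
Cell (r4,c2): row 4 has {alpha,beta,gamma,delta}; column 2 has {alpha,beta,gamma,delta} → epsilon.
Cell (r5,c1): row 5 has {alpha,beta,delta,epsilon}; column 1 has {beta,delta,epsilon} → gamma.
Cell (r2,c1): row 2 has {beta,gamma,delta,epsilon}; column 1 has {beta,gamma,delta,epsilon} → alpha.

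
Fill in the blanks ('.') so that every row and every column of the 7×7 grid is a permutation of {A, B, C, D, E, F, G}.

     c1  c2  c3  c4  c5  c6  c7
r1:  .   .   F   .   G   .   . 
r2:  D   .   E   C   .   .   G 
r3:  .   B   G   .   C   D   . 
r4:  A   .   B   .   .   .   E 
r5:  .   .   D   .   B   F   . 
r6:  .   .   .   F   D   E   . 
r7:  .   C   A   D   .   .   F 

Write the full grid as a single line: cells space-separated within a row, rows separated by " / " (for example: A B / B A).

C E F B G A D / D F E C A B G / F B G E C D A / A D B G F C E / E G D A B F C / G A C F D E B / B C A D E G F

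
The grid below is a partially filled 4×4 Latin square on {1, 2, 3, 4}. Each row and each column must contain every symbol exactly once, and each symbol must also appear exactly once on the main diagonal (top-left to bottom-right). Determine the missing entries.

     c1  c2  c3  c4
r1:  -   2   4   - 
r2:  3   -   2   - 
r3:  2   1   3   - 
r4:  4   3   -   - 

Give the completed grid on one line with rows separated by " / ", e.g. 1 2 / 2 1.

1 2 4 3 / 3 4 2 1 / 2 1 3 4 / 4 3 1 2

Cell (r1,c1): row 1 has {2,4}; column 1 has {2,3,4}; the diagonal has {3} → 1.
Cell (r1,c4): row 1 has {1,2,4}; column 4 is empty so far → 3.
Cell (r2,c2): row 2 has {2,3}; column 2 has {1,2,3}; the diagonal has {1,3} → 4.
Cell (r2,c4): row 2 has {2,3,4}; column 4 has {3} → 1.
Cell (r3,c4): row 3 has {1,2,3}; column 4 has {1,3} → 4.
Cell (r4,c3): row 4 has {3,4}; column 3 has {2,3,4} → 1.
Cell (r4,c4): row 4 has {1,3,4}; column 4 has {1,3,4}; the diagonal has {1,3,4} → 2.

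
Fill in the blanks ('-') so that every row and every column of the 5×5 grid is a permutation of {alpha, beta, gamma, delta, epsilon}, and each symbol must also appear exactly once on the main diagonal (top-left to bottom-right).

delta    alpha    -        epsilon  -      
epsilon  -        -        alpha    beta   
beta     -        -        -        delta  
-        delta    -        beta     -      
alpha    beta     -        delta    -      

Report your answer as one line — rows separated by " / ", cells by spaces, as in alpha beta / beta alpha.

delta alpha beta epsilon gamma / epsilon gamma delta alpha beta / beta epsilon alpha gamma delta / gamma delta epsilon beta alpha / alpha beta gamma delta epsilon

(r1,c5) = gamma
(r2,c2) = gamma
(r2,c3) = delta
(r3,c2) = epsilon
(r3,c3) = alpha
(r3,c4) = gamma
(r4,c1) = gamma
(r4,c3) = epsilon
(r4,c5) = alpha
(r5,c3) = gamma
(r5,c5) = epsilon
(r1,c3) = beta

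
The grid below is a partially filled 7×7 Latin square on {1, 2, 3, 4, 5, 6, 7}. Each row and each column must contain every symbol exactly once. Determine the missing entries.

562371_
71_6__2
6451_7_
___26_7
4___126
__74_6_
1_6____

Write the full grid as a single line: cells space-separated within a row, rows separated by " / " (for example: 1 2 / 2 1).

5 6 2 3 7 1 4 / 7 1 4 6 3 5 2 / 6 4 5 1 2 7 3 / 3 5 1 2 6 4 7 / 4 7 3 5 1 2 6 / 2 3 7 4 5 6 1 / 1 2 6 7 4 3 5

(r1,c7): row 1 has {1,2,3,5,6,7}; column 7 has {2,6,7}, so it must be 4.
(r3,c7): row 3 has {1,4,5,6,7}; column 7 has {2,4,6,7}, so it must be 3.
(r4,c1): row 4 has {2,6,7}; column 1 has {1,4,5,6,7}, so it must be 3.
(r4,c2): row 4 has {2,3,6,7}; column 2 has {1,4,6}, so it must be 5.
(r4,c6): row 4 has {2,3,5,6,7}; column 6 has {1,2,6,7}, so it must be 4.
(r5,c3): row 5 has {1,2,4,6}; column 3 has {2,5,6,7}, so it must be 3.
(r6,c1): row 6 has {4,6,7}; column 1 has {1,3,4,5,6,7}, so it must be 2.
(r6,c2): row 6 has {2,4,6,7}; column 2 has {1,4,5,6}, so it must be 3.
(r6,c5): row 6 has {2,3,4,6,7}; column 5 has {1,6,7}, so it must be 5.
(r6,c7): row 6 has {2,3,4,5,6,7}; column 7 has {2,3,4,6,7}, so it must be 1.
(r7,c7): row 7 has {1,6}; column 7 has {1,2,3,4,6,7}, so it must be 5.
(r2,c3): row 2 has {1,2,6,7}; column 3 has {2,3,5,6,7}, so it must be 4.
(r2,c5): row 2 has {1,2,4,6,7}; column 5 has {1,5,6,7}, so it must be 3.
(r2,c6): row 2 has {1,2,3,4,6,7}; column 6 has {1,2,4,6,7}, so it must be 5.
(r3,c5): row 3 has {1,3,4,5,6,7}; column 5 has {1,3,5,6,7}, so it must be 2.
(r4,c3): row 4 has {2,3,4,5,6,7}; column 3 has {2,3,4,5,6,7}, so it must be 1.
(r5,c2): row 5 has {1,2,3,4,6}; column 2 has {1,3,4,5,6}, so it must be 7.
(r5,c4): row 5 has {1,2,3,4,6,7}; column 4 has {1,2,3,4,6}, so it must be 5.
(r7,c2): row 7 has {1,5,6}; column 2 has {1,3,4,5,6,7}, so it must be 2.
(r7,c4): row 7 has {1,2,5,6}; column 4 has {1,2,3,4,5,6}, so it must be 7.
(r7,c5): row 7 has {1,2,5,6,7}; column 5 has {1,2,3,5,6,7}, so it must be 4.
(r7,c6): row 7 has {1,2,4,5,6,7}; column 6 has {1,2,4,5,6,7}, so it must be 3.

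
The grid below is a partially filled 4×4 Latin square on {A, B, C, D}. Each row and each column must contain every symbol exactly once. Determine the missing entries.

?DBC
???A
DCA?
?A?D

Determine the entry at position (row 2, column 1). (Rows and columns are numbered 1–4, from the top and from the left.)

row 1 has {B,C,D}; column 1 has {D} — only A is left for (r1,c1).
row 2 has {A}; column 2 has {A,C,D} — only B is left for (r2,c2).
row 3 has {A,C,D}; column 4 has {A,C,D} — only B is left for (r3,c4).
row 4 has {A,D}; column 3 has {A,B} — only C is left for (r4,c3).
row 2 has {A,B}; column 1 has {A,D} — only C is left for (r2,c1).

C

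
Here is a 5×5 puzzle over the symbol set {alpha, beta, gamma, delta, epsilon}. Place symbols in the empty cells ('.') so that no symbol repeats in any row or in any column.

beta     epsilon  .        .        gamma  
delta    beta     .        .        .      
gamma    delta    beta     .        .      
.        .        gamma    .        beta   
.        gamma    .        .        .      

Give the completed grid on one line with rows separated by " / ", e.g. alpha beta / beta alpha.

beta epsilon delta alpha gamma / delta beta alpha gamma epsilon / gamma delta beta epsilon alpha / epsilon alpha gamma delta beta / alpha gamma epsilon beta delta

At row 4, column 2: row 4 has {beta,gamma}; column 2 has {beta,gamma,delta,epsilon}; that leaves alpha.
At row 4, column 1: row 4 has {alpha,beta,gamma}; column 1 has {beta,gamma,delta}; that leaves epsilon.
At row 4, column 4: row 4 has {alpha,beta,gamma,epsilon}; column 4 is empty so far; that leaves delta.
At row 5, column 1: row 5 has {gamma}; column 1 has {beta,gamma,delta,epsilon}; that leaves alpha.
At row 1, column 4: row 1 has {beta,gamma,epsilon}; column 4 has {delta}; that leaves alpha.
At row 3, column 4: row 3 has {beta,gamma,delta}; column 4 has {alpha,delta}; that leaves epsilon.
At row 3, column 5: row 3 has {beta,gamma,delta,epsilon}; column 5 has {beta,gamma}; that leaves alpha.
At row 5, column 4: row 5 has {alpha,gamma}; column 4 has {alpha,delta,epsilon}; that leaves beta.
At row 1, column 3: row 1 has {alpha,beta,gamma,epsilon}; column 3 has {beta,gamma}; that leaves delta.
At row 2, column 4: row 2 has {beta,delta}; column 4 has {alpha,beta,delta,epsilon}; that leaves gamma.
At row 2, column 5: row 2 has {beta,gamma,delta}; column 5 has {alpha,beta,gamma}; that leaves epsilon.
At row 5, column 3: row 5 has {alpha,beta,gamma}; column 3 has {beta,gamma,delta}; that leaves epsilon.
At row 5, column 5: row 5 has {alpha,beta,gamma,epsilon}; column 5 has {alpha,beta,gamma,epsilon}; that leaves delta.
At row 2, column 3: row 2 has {beta,gamma,delta,epsilon}; column 3 has {beta,gamma,delta,epsilon}; that leaves alpha.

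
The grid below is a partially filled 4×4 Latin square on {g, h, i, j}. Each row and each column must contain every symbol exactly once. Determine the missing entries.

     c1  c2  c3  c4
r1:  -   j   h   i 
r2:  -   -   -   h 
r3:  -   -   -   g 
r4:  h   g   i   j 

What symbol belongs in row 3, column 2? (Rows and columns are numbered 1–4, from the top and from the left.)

h

At row 1, column 1: row 1 has {h,i,j}; column 1 has {h}; that leaves g.
At row 2, column 2: row 2 has {h}; column 2 has {g,j}; that leaves i.
At row 3, column 2: row 3 has {g}; column 2 has {g,i,j}; that leaves h.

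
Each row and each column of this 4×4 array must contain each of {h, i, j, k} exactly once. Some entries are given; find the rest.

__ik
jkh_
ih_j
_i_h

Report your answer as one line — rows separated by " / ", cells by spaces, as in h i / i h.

h j i k / j k h i / i h k j / k i j h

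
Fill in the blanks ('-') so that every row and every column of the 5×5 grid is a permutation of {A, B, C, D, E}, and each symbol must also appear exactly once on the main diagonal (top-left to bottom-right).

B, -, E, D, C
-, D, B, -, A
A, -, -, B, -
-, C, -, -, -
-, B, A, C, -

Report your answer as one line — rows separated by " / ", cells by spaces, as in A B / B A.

B A E D C / C D B E A / A E C B D / E C D A B / D B A C E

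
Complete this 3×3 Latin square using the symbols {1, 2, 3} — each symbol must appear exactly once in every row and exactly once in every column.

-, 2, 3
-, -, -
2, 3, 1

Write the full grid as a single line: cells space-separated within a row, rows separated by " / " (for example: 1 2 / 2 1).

(r1,c1) = 1
(r2,c1) = 3
(r2,c2) = 1
(r2,c3) = 2

1 2 3 / 3 1 2 / 2 3 1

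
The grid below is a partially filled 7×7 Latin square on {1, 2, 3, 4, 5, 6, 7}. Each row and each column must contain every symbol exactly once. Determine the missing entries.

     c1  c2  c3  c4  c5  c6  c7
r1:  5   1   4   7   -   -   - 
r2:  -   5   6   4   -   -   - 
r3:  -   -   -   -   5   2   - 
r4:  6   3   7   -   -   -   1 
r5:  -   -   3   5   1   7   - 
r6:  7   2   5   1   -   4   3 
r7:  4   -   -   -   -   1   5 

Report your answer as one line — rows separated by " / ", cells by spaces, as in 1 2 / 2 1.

5 1 4 7 3 6 2 / 1 5 6 4 2 3 7 / 3 7 1 6 5 2 4 / 6 3 7 2 4 5 1 / 2 4 3 5 1 7 6 / 7 2 5 1 6 4 3 / 4 6 2 3 7 1 5

(r2,c6) = 3
(r3,c3) = 1
(r4,c4) = 2
(r4,c5) = 4
(r4,c6) = 5
(r5,c1) = 2
(r6,c5) = 6
(r7,c3) = 2
(r1,c6) = 6
(r1,c7) = 2
(r2,c1) = 1
(r2,c7) = 7
(r3,c1) = 3
(r3,c4) = 6
(r3,c7) = 4
(r5,c7) = 6
(r7,c4) = 3
(r7,c5) = 7
(r1,c5) = 3
(r2,c5) = 2
(r3,c2) = 7
(r5,c2) = 4
(r7,c2) = 6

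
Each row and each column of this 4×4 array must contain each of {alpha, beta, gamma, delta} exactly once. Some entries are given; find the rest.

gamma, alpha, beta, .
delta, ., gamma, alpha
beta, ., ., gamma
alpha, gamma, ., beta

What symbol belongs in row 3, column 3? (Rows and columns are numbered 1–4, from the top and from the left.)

row 1 has {alpha,beta,gamma}; column 4 has {alpha,beta,gamma} — only delta is left for (r1,c4).
row 2 has {alpha,gamma,delta}; column 2 has {alpha,gamma} — only beta is left for (r2,c2).
row 3 has {beta,gamma}; column 2 has {alpha,beta,gamma} — only delta is left for (r3,c2).
row 3 has {beta,gamma,delta}; column 3 has {beta,gamma} — only alpha is left for (r3,c3).

alpha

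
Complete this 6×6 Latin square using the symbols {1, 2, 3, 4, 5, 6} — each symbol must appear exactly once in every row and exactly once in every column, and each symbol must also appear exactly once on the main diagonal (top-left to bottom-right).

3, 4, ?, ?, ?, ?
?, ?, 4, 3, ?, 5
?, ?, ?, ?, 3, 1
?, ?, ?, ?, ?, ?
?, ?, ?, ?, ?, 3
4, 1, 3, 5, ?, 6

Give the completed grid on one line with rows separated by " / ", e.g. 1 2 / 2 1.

3 4 1 6 5 2 / 6 2 4 3 1 5 / 2 6 5 4 3 1 / 5 3 2 1 6 4 / 1 5 6 2 4 3 / 4 1 3 5 2 6

(r1,c6): row 1 has {3,4}; column 6 has {1,3,5,6}, so it must be 2.
(r2,c2): row 2 has {3,4,5}; column 2 has {1,4}; the diagonal has {3,6}, so it must be 2.
(r3,c3): row 3 has {1,3}; column 3 has {3,4}; the diagonal has {2,3,6}, so it must be 5.
(r4,c6): row 4 is empty so far; column 6 has {1,2,3,5,6}, so it must be 4.
(r6,c5): row 6 has {1,3,4,5,6}; column 5 has {3}, so it must be 2.
(r3,c2): row 3 has {1,3,5}; column 2 has {1,2,4}, so it must be 6.
(r4,c4): row 4 has {4}; column 4 has {3,5}; the diagonal has {2,3,5,6}, so it must be 1.
(r5,c2): row 5 has {3}; column 2 has {1,2,4,6}, so it must be 5.
(r5,c5): row 5 has {3,5}; column 5 has {2,3}; the diagonal has {1,2,3,5,6}, so it must be 4.
(r1,c4): row 1 has {2,3,4}; column 4 has {1,3,5}, so it must be 6.
(r3,c1): row 3 has {1,3,5,6}; column 1 has {3,4}, so it must be 2.
(r3,c4): row 3 has {1,2,3,5,6}; column 4 has {1,3,5,6}, so it must be 4.
(r4,c2): row 4 has {1,4}; column 2 has {1,2,4,5,6}, so it must be 3.
(r5,c4): row 5 has {3,4,5}; column 4 has {1,3,4,5,6}, so it must be 2.
(r1,c3): row 1 has {2,3,4,6}; column 3 has {3,4,5}, so it must be 1.
(r1,c5): row 1 has {1,2,3,4,6}; column 5 has {2,3,4}, so it must be 5.
(r4,c5): row 4 has {1,3,4}; column 5 has {2,3,4,5}, so it must be 6.
(r5,c3): row 5 has {2,3,4,5}; column 3 has {1,3,4,5}, so it must be 6.
(r2,c5): row 2 has {2,3,4,5}; column 5 has {2,3,4,5,6}, so it must be 1.
(r4,c1): row 4 has {1,3,4,6}; column 1 has {2,3,4}, so it must be 5.
(r4,c3): row 4 has {1,3,4,5,6}; column 3 has {1,3,4,5,6}, so it must be 2.
(r5,c1): row 5 has {2,3,4,5,6}; column 1 has {2,3,4,5}, so it must be 1.
(r2,c1): row 2 has {1,2,3,4,5}; column 1 has {1,2,3,4,5}, so it must be 6.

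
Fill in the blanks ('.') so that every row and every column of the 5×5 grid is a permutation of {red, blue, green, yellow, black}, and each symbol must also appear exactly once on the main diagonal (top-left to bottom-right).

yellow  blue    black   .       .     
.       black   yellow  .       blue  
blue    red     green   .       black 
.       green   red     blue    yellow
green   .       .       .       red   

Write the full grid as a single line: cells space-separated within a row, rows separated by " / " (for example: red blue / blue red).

yellow blue black red green / red black yellow green blue / blue red green yellow black / black green red blue yellow / green yellow blue black red

At row 1, column 5: row 1 has {blue,yellow,black}; column 5 has {red,blue,yellow,black}; that leaves green.
At row 2, column 1: row 2 has {blue,yellow,black}; column 1 has {blue,green,yellow}; that leaves red.
At row 2, column 4: row 2 has {red,blue,yellow,black}; column 4 has {blue}; that leaves green.
At row 3, column 4: row 3 has {red,blue,green,black}; column 4 has {blue,green}; that leaves yellow.
At row 4, column 1: row 4 has {red,blue,green,yellow}; column 1 has {red,blue,green,yellow}; that leaves black.
At row 5, column 2: row 5 has {red,green}; column 2 has {red,blue,green,black}; that leaves yellow.
At row 5, column 3: row 5 has {red,green,yellow}; column 3 has {red,green,yellow,black}; that leaves blue.
At row 5, column 4: row 5 has {red,blue,green,yellow}; column 4 has {blue,green,yellow}; that leaves black.
At row 1, column 4: row 1 has {blue,green,yellow,black}; column 4 has {blue,green,yellow,black}; that leaves red.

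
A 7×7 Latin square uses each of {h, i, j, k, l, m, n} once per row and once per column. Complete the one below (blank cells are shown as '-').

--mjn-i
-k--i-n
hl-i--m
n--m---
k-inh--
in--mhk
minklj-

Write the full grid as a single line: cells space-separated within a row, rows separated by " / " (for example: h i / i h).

At row 1, column 1: row 1 has {i,j,m,n}; column 1 has {h,i,k,m,n}; that leaves l.
At row 1, column 2: row 1 has {i,j,l,m,n}; column 2 has {i,k,l,n}; that leaves h.
At row 1, column 6: row 1 has {h,i,j,l,m,n}; column 6 has {h,j}; that leaves k.
At row 2, column 1: row 2 has {i,k,n}; column 1 has {h,i,k,l,m,n}; that leaves j.
At row 3, column 6: row 3 has {h,i,l,m}; column 6 has {h,j,k}; that leaves n.
At row 4, column 2: row 4 has {m,n}; column 2 has {h,i,k,l,n}; that leaves j.
At row 4, column 5: row 4 has {j,m,n}; column 5 has {h,i,l,m,n}; that leaves k.
At row 5, column 2: row 5 has {h,i,k,n}; column 2 has {h,i,j,k,l,n}; that leaves m.
At row 5, column 6: row 5 has {h,i,k,m,n}; column 6 has {h,j,k,n}; that leaves l.
At row 5, column 7: row 5 has {h,i,k,l,m,n}; column 7 has {i,k,m,n}; that leaves j.
At row 6, column 4: row 6 has {h,i,k,m,n}; column 4 has {i,j,k,m,n}; that leaves l.
At row 7, column 7: row 7 has {i,j,k,l,m,n}; column 7 has {i,j,k,m,n}; that leaves h.
At row 2, column 4: row 2 has {i,j,k,n}; column 4 has {i,j,k,l,m,n}; that leaves h.
At row 2, column 6: row 2 has {h,i,j,k,n}; column 6 has {h,j,k,l,n}; that leaves m.
At row 3, column 5: row 3 has {h,i,l,m,n}; column 5 has {h,i,k,l,m,n}; that leaves j.
At row 4, column 6: row 4 has {j,k,m,n}; column 6 has {h,j,k,l,m,n}; that leaves i.
At row 4, column 7: row 4 has {i,j,k,m,n}; column 7 has {h,i,j,k,m,n}; that leaves l.
At row 6, column 3: row 6 has {h,i,k,l,m,n}; column 3 has {i,m,n}; that leaves j.
At row 2, column 3: row 2 has {h,i,j,k,m,n}; column 3 has {i,j,m,n}; that leaves l.
At row 3, column 3: row 3 has {h,i,j,l,m,n}; column 3 has {i,j,l,m,n}; that leaves k.
At row 4, column 3: row 4 has {i,j,k,l,m,n}; column 3 has {i,j,k,l,m,n}; that leaves h.

l h m j n k i / j k l h i m n / h l k i j n m / n j h m k i l / k m i n h l j / i n j l m h k / m i n k l j h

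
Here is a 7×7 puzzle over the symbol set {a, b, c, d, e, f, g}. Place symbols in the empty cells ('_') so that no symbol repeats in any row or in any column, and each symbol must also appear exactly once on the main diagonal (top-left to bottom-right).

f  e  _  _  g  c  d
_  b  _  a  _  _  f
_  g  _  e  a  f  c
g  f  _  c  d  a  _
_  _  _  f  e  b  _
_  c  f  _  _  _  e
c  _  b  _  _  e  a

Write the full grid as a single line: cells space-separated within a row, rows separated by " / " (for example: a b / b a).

f e a b g c d / e b g a c d f / b g d e a f c / g f e c d a b / d a c f e b g / a c f d b g e / c d b g f e a

(r1,c3) = a
(r1,c4) = b
(r2,c5) = c
(r3,c3) = d
(r4,c3) = e
(r4,c7) = b
(r5,c7) = g
(r6,c5) = b
(r6,c6) = g
(r7,c2) = d
(r7,c4) = g
(r7,c5) = f
(r2,c3) = g
(r2,c6) = d
(r3,c1) = b
(r5,c2) = a
(r5,c3) = c
(r6,c4) = d
(r2,c1) = e
(r5,c1) = d
(r6,c1) = a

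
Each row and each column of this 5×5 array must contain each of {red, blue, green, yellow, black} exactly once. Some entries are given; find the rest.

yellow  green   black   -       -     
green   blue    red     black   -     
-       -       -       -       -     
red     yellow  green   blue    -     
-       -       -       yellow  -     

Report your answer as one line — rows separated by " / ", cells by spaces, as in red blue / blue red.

yellow green black red blue / green blue red black yellow / blue black yellow green red / red yellow green blue black / black red blue yellow green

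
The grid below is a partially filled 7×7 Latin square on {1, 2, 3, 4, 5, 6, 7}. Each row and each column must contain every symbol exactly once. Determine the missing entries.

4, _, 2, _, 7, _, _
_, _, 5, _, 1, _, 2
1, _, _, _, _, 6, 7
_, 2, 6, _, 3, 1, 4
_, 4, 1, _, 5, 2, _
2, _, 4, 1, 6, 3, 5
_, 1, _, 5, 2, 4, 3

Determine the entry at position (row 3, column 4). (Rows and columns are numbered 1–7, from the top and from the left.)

At row 1, column 6: row 1 has {2,4,7}; column 6 has {1,2,3,4,6}; that leaves 5.
At row 2, column 6: row 2 has {1,2,5}; column 6 has {1,2,3,4,5,6}; that leaves 7.
At row 3, column 3: row 3 has {1,6,7}; column 3 has {1,2,4,5,6}; that leaves 3.
At row 3, column 5: row 3 has {1,3,6,7}; column 5 has {1,2,3,5,6,7}; that leaves 4.
At row 4, column 4: row 4 has {1,2,3,4,6}; column 4 has {1,5}; that leaves 7.
At row 5, column 7: row 5 has {1,2,4,5}; column 7 has {2,3,4,5,7}; that leaves 6.
At row 6, column 2: row 6 has {1,2,3,4,5,6}; column 2 has {1,2,4}; that leaves 7.
At row 7, column 3: row 7 has {1,2,3,4,5}; column 3 has {1,2,3,4,5,6}; that leaves 7.
At row 1, column 7: row 1 has {2,4,5,7}; column 7 has {2,3,4,5,6,7}; that leaves 1.
At row 3, column 2: row 3 has {1,3,4,6,7}; column 2 has {1,2,4,7}; that leaves 5.
At row 3, column 4: row 3 has {1,3,4,5,6,7}; column 4 has {1,5,7}; that leaves 2.

2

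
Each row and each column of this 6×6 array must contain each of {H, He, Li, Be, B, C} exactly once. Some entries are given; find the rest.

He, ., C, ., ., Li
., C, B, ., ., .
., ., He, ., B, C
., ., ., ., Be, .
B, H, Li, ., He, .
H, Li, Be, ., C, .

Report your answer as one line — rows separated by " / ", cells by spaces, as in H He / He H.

(r1,c5) = H
(r2,c5) = Li
(r3,c2) = Be
(r4,c3) = H
(r5,c6) = Be
(r1,c2) = B
(r1,c4) = Be
(r2,c1) = Be
(r3,c1) = Li
(r3,c4) = H
(r4,c1) = C
(r4,c2) = He
(r4,c6) = B
(r5,c4) = C
(r6,c6) = He
(r2,c4) = He
(r2,c6) = H
(r4,c4) = Li
(r6,c4) = B

He B C Be H Li / Be C B He Li H / Li Be He H B C / C He H Li Be B / B H Li C He Be / H Li Be B C He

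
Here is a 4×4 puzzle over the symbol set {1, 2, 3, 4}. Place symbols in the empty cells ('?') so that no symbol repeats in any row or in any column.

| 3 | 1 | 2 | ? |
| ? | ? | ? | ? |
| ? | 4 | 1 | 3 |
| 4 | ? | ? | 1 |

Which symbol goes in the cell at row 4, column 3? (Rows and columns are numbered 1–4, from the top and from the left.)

3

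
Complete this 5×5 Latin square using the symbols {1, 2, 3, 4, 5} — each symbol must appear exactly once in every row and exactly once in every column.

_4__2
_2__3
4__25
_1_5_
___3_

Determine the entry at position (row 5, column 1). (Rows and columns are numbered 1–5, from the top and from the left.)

(r1,c4): row 1 has {2,4}; column 4 has {2,3,5}, so it must be 1.
(r2,c4): row 2 has {2,3}; column 4 has {1,2,3,5}, so it must be 4.
(r3,c2): row 3 has {2,4,5}; column 2 has {1,2,4}, so it must be 3.
(r3,c3): row 3 has {2,3,4,5}; column 3 is empty so far, so it must be 1.
(r4,c5): row 4 has {1,5}; column 5 has {2,3,5}, so it must be 4.
(r5,c2): row 5 has {3}; column 2 has {1,2,3,4}, so it must be 5.
(r5,c5): row 5 has {3,5}; column 5 has {2,3,4,5}, so it must be 1.
(r2,c3): row 2 has {2,3,4}; column 3 has {1}, so it must be 5.
(r5,c1): row 5 has {1,3,5}; column 1 has {4}, so it must be 2.

2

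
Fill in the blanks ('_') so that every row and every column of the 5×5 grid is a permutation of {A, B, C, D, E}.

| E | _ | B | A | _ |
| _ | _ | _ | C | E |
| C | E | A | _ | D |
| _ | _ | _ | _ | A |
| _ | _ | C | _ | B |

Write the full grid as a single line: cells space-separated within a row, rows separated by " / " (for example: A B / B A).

(r1,c5) = C
(r2,c3) = D
(r3,c4) = B
(r4,c3) = E
(r4,c4) = D
(r5,c4) = E
(r1,c2) = D
(r4,c1) = B
(r4,c2) = C
(r5,c2) = A
(r2,c1) = A
(r2,c2) = B
(r5,c1) = D

E D B A C / A B D C E / C E A B D / B C E D A / D A C E B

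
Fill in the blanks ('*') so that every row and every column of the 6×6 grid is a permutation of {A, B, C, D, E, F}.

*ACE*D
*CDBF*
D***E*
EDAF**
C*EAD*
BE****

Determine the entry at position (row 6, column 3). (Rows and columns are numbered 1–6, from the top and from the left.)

F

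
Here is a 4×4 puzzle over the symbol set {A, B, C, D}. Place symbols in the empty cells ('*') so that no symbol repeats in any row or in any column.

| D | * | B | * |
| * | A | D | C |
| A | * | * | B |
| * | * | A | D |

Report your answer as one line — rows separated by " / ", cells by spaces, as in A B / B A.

D C B A / B A D C / A D C B / C B A D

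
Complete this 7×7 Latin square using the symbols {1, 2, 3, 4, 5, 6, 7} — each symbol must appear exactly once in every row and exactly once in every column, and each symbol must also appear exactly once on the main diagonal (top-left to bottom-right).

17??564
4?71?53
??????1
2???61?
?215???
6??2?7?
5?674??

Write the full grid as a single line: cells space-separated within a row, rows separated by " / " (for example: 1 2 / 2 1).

1 7 2 3 5 6 4 / 4 6 7 1 2 5 3 / 3 4 5 6 7 2 1 / 2 5 3 4 6 1 7 / 7 2 1 5 3 4 6 / 6 3 4 2 1 7 5 / 5 1 6 7 4 3 2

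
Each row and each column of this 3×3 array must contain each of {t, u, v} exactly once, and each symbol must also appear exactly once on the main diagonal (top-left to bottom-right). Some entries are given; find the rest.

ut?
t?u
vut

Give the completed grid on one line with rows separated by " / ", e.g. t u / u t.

u t v / t v u / v u t

At row 1, column 3: row 1 has {t,u}; column 3 has {t,u}; that leaves v.
At row 2, column 2: row 2 has {t,u}; column 2 has {t,u}; the diagonal has {t,u}; that leaves v.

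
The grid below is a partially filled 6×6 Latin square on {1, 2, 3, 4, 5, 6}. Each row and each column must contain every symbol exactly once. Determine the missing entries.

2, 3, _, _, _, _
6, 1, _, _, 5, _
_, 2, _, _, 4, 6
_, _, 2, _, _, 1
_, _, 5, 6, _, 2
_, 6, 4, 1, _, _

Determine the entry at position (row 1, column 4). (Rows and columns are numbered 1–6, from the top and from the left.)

At row 2, column 3: row 2 has {1,5,6}; column 3 has {2,4,5}; that leaves 3.
At row 2, column 6: row 2 has {1,3,5,6}; column 6 has {1,2,6}; that leaves 4.
At row 3, column 3: row 3 has {2,4,6}; column 3 has {2,3,4,5}; that leaves 1.
At row 5, column 2: row 5 has {2,5,6}; column 2 has {1,2,3,6}; that leaves 4.
At row 1, column 3: row 1 has {2,3}; column 3 has {1,2,3,4,5}; that leaves 6.
At row 1, column 5: row 1 has {2,3,6}; column 5 has {4,5}; that leaves 1.
At row 1, column 6: row 1 has {1,2,3,6}; column 6 has {1,2,4,6}; that leaves 5.
At row 2, column 4: row 2 has {1,3,4,5,6}; column 4 has {1,6}; that leaves 2.
At row 4, column 2: row 4 has {1,2}; column 2 has {1,2,3,4,6}; that leaves 5.
At row 5, column 5: row 5 has {2,4,5,6}; column 5 has {1,4,5}; that leaves 3.
At row 6, column 5: row 6 has {1,4,6}; column 5 has {1,3,4,5}; that leaves 2.
At row 6, column 6: row 6 has {1,2,4,6}; column 6 has {1,2,4,5,6}; that leaves 3.
At row 1, column 4: row 1 has {1,2,3,5,6}; column 4 has {1,2,6}; that leaves 4.

4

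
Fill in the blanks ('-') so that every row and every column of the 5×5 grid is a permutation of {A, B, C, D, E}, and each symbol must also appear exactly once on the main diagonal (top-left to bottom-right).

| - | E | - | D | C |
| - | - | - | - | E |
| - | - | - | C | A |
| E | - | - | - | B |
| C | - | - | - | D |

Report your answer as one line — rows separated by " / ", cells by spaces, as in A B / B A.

(r4,c4) = A
(r1,c1) = B
(r1,c3) = A
(r2,c2) = C
(r2,c4) = B
(r3,c1) = D
(r3,c2) = B
(r3,c3) = E
(r4,c2) = D
(r4,c3) = C
(r5,c2) = A
(r5,c3) = B
(r5,c4) = E
(r2,c1) = A
(r2,c3) = D

B E A D C / A C D B E / D B E C A / E D C A B / C A B E D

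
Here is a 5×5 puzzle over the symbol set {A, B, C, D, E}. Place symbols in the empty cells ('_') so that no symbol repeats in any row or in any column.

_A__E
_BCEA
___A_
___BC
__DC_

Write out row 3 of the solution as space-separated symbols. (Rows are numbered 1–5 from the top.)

B C E A D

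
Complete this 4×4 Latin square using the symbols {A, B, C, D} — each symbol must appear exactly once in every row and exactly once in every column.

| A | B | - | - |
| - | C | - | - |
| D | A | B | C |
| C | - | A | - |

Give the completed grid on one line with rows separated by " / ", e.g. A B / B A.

(r1,c4): row 1 has {A,B}; column 4 has {C}, so it must be D.
(r2,c1): row 2 has {C}; column 1 has {A,C,D}, so it must be B.
(r2,c3): row 2 has {B,C}; column 3 has {A,B}, so it must be D.
(r2,c4): row 2 has {B,C,D}; column 4 has {C,D}, so it must be A.
(r4,c2): row 4 has {A,C}; column 2 has {A,B,C}, so it must be D.
(r4,c4): row 4 has {A,C,D}; column 4 has {A,C,D}, so it must be B.
(r1,c3): row 1 has {A,B,D}; column 3 has {A,B,D}, so it must be C.

A B C D / B C D A / D A B C / C D A B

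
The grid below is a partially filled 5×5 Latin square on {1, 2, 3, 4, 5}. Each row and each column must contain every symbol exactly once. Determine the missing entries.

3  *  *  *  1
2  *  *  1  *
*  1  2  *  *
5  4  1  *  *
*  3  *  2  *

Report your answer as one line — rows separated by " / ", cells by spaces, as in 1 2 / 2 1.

Cell (r2,c2): row 2 has {1,2}; column 2 has {1,3,4} → 5.
Cell (r3,c1): row 3 has {1,2}; column 1 has {2,3,5} → 4.
Cell (r4,c4): row 4 has {1,4,5}; column 4 has {1,2} → 3.
Cell (r4,c5): row 4 has {1,3,4,5}; column 5 has {1} → 2.
Cell (r5,c1): row 5 has {2,3}; column 1 has {2,3,4,5} → 1.
Cell (r1,c2): row 1 has {1,3}; column 2 has {1,3,4,5} → 2.
Cell (r3,c4): row 3 has {1,2,4}; column 4 has {1,2,3} → 5.
Cell (r3,c5): row 3 has {1,2,4,5}; column 5 has {1,2} → 3.
Cell (r1,c4): row 1 has {1,2,3}; column 4 has {1,2,3,5} → 4.
Cell (r2,c5): row 2 has {1,2,5}; column 5 has {1,2,3} → 4.
Cell (r5,c5): row 5 has {1,2,3}; column 5 has {1,2,3,4} → 5.
Cell (r1,c3): row 1 has {1,2,3,4}; column 3 has {1,2} → 5.
Cell (r2,c3): row 2 has {1,2,4,5}; column 3 has {1,2,5} → 3.
Cell (r5,c3): row 5 has {1,2,3,5}; column 3 has {1,2,3,5} → 4.

3 2 5 4 1 / 2 5 3 1 4 / 4 1 2 5 3 / 5 4 1 3 2 / 1 3 4 2 5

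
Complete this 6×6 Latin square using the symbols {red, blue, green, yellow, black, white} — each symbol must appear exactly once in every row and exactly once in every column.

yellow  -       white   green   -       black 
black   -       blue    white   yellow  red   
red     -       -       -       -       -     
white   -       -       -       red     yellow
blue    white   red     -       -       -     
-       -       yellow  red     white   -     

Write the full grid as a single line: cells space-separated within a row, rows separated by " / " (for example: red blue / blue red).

yellow red white green blue black / black green blue white yellow red / red yellow black blue green white / white blue green black red yellow / blue white red yellow black green / green black yellow red white blue

Cell (r1,c5): row 1 has {green,yellow,black,white}; column 5 has {red,yellow,white} → blue.
Cell (r2,c2): row 2 has {red,blue,yellow,black,white}; column 2 has {white} → green.
Cell (r5,c6): row 5 has {red,blue,white}; column 6 has {red,yellow,black} → green.
Cell (r6,c1): row 6 has {red,yellow,white}; column 1 has {red,blue,yellow,black,white} → green.
Cell (r6,c6): row 6 has {red,green,yellow,white}; column 6 has {red,green,yellow,black} → blue.
Cell (r1,c2): row 1 has {blue,green,yellow,black,white}; column 2 has {green,white} → red.
Cell (r3,c6): row 3 has {red}; column 6 has {red,blue,green,yellow,black} → white.
Cell (r5,c5): row 5 has {red,blue,green,white}; column 5 has {red,blue,yellow,white} → black.
Cell (r6,c2): row 6 has {red,blue,green,yellow,white}; column 2 has {red,green,white} → black.
Cell (r3,c5): row 3 has {red,white}; column 5 has {red,blue,yellow,black,white} → green.
Cell (r4,c2): row 4 has {red,yellow,white}; column 2 has {red,green,black,white} → blue.
Cell (r4,c4): row 4 has {red,blue,yellow,white}; column 4 has {red,green,white} → black.
Cell (r5,c4): row 5 has {red,blue,green,black,white}; column 4 has {red,green,black,white} → yellow.
Cell (r3,c2): row 3 has {red,green,white}; column 2 has {red,blue,green,black,white} → yellow.
Cell (r3,c3): row 3 has {red,green,yellow,white}; column 3 has {red,blue,yellow,white} → black.
Cell (r3,c4): row 3 has {red,green,yellow,black,white}; column 4 has {red,green,yellow,black,white} → blue.
Cell (r4,c3): row 4 has {red,blue,yellow,black,white}; column 3 has {red,blue,yellow,black,white} → green.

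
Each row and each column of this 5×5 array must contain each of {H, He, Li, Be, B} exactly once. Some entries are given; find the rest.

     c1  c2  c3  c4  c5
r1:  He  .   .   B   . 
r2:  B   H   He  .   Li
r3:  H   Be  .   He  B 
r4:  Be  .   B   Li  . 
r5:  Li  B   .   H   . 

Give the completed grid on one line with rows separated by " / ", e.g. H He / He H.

He Li H B Be / B H He Be Li / H Be Li He B / Be He B Li H / Li B Be H He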